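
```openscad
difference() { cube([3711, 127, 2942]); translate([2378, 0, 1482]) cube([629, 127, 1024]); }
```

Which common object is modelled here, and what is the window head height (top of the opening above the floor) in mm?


A wall with a window opening. The window head height is 2506 mm.

A wall with a rectangular opening subtracted — a window. Sill at z = 1482, opening 1024 mm tall, so the head is at 1482 + 1024 = 2506 mm.


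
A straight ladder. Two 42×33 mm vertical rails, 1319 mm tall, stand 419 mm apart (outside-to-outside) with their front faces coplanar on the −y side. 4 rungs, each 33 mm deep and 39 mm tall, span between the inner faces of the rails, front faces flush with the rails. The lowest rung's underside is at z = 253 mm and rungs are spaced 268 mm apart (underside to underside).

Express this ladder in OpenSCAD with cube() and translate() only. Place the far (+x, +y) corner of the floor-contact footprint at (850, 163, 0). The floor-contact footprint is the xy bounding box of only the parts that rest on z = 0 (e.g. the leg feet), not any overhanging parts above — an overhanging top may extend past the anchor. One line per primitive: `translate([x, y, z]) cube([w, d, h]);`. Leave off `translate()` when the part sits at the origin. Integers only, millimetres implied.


translate([431, 130, 0]) cube([42, 33, 1319]);
translate([808, 130, 0]) cube([42, 33, 1319]);
translate([473, 130, 253]) cube([335, 33, 39]);
translate([473, 130, 521]) cube([335, 33, 39]);
translate([473, 130, 789]) cube([335, 33, 39]);
translate([473, 130, 1057]) cube([335, 33, 39]);


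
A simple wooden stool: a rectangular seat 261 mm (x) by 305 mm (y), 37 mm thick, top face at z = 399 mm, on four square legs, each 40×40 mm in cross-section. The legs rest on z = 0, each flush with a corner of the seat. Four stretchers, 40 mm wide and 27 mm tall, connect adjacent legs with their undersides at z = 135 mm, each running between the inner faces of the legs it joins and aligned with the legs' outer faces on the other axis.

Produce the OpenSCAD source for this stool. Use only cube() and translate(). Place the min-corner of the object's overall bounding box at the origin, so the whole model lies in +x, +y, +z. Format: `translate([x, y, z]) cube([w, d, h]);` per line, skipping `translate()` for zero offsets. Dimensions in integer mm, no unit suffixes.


translate([0, 0, 362]) cube([261, 305, 37]);
cube([40, 40, 362]);
translate([221, 0, 0]) cube([40, 40, 362]);
translate([0, 265, 0]) cube([40, 40, 362]);
translate([221, 265, 0]) cube([40, 40, 362]);
translate([40, 0, 135]) cube([181, 40, 27]);
translate([40, 265, 135]) cube([181, 40, 27]);
translate([0, 40, 135]) cube([40, 225, 27]);
translate([221, 40, 135]) cube([40, 225, 27]);


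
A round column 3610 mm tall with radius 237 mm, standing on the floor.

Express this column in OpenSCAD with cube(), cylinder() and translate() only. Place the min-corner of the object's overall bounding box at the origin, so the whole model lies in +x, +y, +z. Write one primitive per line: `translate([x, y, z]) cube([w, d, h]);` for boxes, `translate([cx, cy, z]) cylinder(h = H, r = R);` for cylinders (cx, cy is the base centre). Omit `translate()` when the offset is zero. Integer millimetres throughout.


translate([237, 237, 0]) cylinder(h = 3610, r = 237);


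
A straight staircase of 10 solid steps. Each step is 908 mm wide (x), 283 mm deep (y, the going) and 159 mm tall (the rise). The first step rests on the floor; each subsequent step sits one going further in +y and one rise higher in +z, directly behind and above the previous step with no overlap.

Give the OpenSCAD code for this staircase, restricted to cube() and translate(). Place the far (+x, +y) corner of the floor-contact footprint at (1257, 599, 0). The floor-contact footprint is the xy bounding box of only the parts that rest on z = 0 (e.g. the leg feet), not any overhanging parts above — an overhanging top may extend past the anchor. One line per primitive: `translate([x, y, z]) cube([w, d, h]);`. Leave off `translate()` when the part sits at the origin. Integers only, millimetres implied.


translate([349, 316, 0]) cube([908, 283, 159]);
translate([349, 599, 159]) cube([908, 283, 159]);
translate([349, 882, 318]) cube([908, 283, 159]);
translate([349, 1165, 477]) cube([908, 283, 159]);
translate([349, 1448, 636]) cube([908, 283, 159]);
translate([349, 1731, 795]) cube([908, 283, 159]);
translate([349, 2014, 954]) cube([908, 283, 159]);
translate([349, 2297, 1113]) cube([908, 283, 159]);
translate([349, 2580, 1272]) cube([908, 283, 159]);
translate([349, 2863, 1431]) cube([908, 283, 159]);


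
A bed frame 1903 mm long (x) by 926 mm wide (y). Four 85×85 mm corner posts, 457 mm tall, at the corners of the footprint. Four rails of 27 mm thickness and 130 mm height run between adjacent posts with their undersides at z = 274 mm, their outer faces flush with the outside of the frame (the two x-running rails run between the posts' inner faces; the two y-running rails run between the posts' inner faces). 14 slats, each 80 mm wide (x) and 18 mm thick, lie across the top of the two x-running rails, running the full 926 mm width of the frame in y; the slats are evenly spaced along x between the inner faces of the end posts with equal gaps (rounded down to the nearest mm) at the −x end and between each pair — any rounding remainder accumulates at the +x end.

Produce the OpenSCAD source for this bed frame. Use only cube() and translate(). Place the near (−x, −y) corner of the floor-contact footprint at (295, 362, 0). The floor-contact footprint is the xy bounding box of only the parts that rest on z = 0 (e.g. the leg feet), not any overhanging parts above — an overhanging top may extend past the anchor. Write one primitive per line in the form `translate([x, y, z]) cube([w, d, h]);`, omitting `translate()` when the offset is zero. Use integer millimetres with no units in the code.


translate([295, 362, 0]) cube([85, 85, 457]);
translate([295, 1203, 0]) cube([85, 85, 457]);
translate([2113, 362, 0]) cube([85, 85, 457]);
translate([2113, 1203, 0]) cube([85, 85, 457]);
translate([380, 362, 274]) cube([1733, 27, 130]);
translate([380, 1261, 274]) cube([1733, 27, 130]);
translate([295, 447, 274]) cube([27, 756, 130]);
translate([2171, 447, 274]) cube([27, 756, 130]);
translate([420, 362, 404]) cube([80, 926, 18]);
translate([540, 362, 404]) cube([80, 926, 18]);
translate([660, 362, 404]) cube([80, 926, 18]);
translate([780, 362, 404]) cube([80, 926, 18]);
translate([900, 362, 404]) cube([80, 926, 18]);
translate([1020, 362, 404]) cube([80, 926, 18]);
translate([1140, 362, 404]) cube([80, 926, 18]);
translate([1260, 362, 404]) cube([80, 926, 18]);
translate([1380, 362, 404]) cube([80, 926, 18]);
translate([1500, 362, 404]) cube([80, 926, 18]);
translate([1620, 362, 404]) cube([80, 926, 18]);
translate([1740, 362, 404]) cube([80, 926, 18]);
translate([1860, 362, 404]) cube([80, 926, 18]);
translate([1980, 362, 404]) cube([80, 926, 18]);


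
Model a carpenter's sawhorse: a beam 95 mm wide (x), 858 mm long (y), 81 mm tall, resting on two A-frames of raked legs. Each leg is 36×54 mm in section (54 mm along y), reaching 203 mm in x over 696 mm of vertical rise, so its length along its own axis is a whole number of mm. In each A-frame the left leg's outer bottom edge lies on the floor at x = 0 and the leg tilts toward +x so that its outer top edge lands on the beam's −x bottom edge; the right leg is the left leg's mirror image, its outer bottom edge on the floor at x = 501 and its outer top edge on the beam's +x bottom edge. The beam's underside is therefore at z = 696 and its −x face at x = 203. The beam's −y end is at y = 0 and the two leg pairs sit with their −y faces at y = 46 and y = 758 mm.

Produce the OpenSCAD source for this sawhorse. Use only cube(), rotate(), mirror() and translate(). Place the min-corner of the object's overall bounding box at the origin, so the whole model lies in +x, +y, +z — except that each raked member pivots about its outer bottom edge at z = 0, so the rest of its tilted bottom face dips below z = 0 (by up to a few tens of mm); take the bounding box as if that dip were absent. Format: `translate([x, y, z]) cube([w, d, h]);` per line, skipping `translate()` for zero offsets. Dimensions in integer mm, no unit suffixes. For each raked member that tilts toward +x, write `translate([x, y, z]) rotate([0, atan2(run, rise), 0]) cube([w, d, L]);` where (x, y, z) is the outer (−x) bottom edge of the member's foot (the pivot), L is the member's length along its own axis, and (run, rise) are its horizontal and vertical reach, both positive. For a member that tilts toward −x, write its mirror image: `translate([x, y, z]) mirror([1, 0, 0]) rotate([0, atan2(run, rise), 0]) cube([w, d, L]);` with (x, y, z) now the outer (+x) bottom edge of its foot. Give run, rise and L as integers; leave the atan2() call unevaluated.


// leg length = √(203² + 696²) = 725
// right-leg outer foot x = 2·203 + 95 = 501
// beam min-corner = (203, 0, 696)
translate([203, 0, 696]) cube([95, 858, 81]);
translate([0, 46, 0]) rotate([0, atan2(203, 696), 0]) cube([36, 54, 725]);
translate([501, 46, 0]) mirror([1, 0, 0]) rotate([0, atan2(203, 696), 0]) cube([36, 54, 725]);
translate([0, 758, 0]) rotate([0, atan2(203, 696), 0]) cube([36, 54, 725]);
translate([501, 758, 0]) mirror([1, 0, 0]) rotate([0, atan2(203, 696), 0]) cube([36, 54, 725]);


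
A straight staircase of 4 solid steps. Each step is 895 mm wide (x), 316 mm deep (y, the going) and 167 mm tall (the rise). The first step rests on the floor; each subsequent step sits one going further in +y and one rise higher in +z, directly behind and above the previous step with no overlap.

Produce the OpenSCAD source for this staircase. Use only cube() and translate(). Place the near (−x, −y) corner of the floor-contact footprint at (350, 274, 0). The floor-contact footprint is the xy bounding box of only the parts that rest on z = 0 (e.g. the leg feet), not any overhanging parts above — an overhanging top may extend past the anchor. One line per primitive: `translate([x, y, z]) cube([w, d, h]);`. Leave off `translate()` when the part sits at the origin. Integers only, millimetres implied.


translate([350, 274, 0]) cube([895, 316, 167]);
translate([350, 590, 167]) cube([895, 316, 167]);
translate([350, 906, 334]) cube([895, 316, 167]);
translate([350, 1222, 501]) cube([895, 316, 167]);


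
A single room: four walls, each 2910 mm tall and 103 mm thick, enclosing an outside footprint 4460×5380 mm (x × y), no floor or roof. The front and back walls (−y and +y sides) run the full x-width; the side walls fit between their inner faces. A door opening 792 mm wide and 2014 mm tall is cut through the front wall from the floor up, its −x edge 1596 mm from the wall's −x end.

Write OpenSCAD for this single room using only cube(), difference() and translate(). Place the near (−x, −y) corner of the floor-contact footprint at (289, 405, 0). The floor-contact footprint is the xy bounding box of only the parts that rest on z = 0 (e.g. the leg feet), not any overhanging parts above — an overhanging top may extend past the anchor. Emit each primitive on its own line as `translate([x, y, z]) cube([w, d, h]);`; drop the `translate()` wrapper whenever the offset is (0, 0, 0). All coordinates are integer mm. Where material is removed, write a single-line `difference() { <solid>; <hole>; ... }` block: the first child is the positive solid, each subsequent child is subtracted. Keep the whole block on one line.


difference() { translate([289, 405, 0]) cube([4460, 103, 2910]); translate([1885, 405, 0]) cube([792, 103, 2014]); }
translate([289, 5682, 0]) cube([4460, 103, 2910]);
translate([289, 508, 0]) cube([103, 5174, 2910]);
translate([4646, 508, 0]) cube([103, 5174, 2910]);


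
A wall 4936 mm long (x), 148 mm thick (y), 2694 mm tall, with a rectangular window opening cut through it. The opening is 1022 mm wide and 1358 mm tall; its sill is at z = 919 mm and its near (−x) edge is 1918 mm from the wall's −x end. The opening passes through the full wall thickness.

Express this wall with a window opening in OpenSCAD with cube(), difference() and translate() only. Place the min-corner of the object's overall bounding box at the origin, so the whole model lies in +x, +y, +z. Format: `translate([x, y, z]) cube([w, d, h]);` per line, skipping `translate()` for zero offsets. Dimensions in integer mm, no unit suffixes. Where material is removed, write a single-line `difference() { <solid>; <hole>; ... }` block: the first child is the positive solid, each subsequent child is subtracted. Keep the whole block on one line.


difference() { cube([4936, 148, 2694]); translate([1918, 0, 919]) cube([1022, 148, 1358]); }


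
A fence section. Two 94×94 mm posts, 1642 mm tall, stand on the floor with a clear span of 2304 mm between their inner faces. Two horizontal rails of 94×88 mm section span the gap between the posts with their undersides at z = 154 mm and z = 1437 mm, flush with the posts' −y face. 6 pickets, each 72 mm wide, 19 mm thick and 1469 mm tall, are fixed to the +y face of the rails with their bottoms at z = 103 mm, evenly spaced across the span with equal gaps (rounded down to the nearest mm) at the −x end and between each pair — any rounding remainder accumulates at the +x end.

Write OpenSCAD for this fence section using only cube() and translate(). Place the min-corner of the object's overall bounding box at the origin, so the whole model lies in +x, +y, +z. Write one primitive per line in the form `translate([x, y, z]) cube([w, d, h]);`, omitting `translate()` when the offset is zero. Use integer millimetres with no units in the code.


cube([94, 94, 1642]);
translate([2398, 0, 0]) cube([94, 94, 1642]);
translate([94, 0, 154]) cube([2304, 94, 88]);
translate([94, 0, 1437]) cube([2304, 94, 88]);
translate([361, 94, 103]) cube([72, 19, 1469]);
translate([700, 94, 103]) cube([72, 19, 1469]);
translate([1039, 94, 103]) cube([72, 19, 1469]);
translate([1378, 94, 103]) cube([72, 19, 1469]);
translate([1717, 94, 103]) cube([72, 19, 1469]);
translate([2056, 94, 103]) cube([72, 19, 1469]);


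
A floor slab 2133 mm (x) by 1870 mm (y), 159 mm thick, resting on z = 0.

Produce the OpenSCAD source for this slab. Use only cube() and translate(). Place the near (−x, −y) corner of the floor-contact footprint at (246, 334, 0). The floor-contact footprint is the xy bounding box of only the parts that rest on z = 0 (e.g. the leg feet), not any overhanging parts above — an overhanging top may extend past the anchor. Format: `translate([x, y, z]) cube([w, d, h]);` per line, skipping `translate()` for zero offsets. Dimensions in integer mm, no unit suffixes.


translate([246, 334, 0]) cube([2133, 1870, 159]);


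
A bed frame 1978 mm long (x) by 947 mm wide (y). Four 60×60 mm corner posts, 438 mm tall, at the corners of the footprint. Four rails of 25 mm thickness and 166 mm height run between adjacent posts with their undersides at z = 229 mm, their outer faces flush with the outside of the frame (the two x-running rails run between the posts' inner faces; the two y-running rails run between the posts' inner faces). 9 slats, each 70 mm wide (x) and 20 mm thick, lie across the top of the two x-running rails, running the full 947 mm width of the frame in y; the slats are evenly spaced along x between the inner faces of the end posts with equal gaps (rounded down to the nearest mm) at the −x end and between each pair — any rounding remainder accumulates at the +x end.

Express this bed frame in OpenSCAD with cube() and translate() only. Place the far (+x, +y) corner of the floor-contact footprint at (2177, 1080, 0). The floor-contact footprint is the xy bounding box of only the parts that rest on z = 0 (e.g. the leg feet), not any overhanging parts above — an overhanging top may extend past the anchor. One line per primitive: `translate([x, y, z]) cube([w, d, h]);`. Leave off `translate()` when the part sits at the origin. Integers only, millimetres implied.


translate([199, 133, 0]) cube([60, 60, 438]);
translate([199, 1020, 0]) cube([60, 60, 438]);
translate([2117, 133, 0]) cube([60, 60, 438]);
translate([2117, 1020, 0]) cube([60, 60, 438]);
translate([259, 133, 229]) cube([1858, 25, 166]);
translate([259, 1055, 229]) cube([1858, 25, 166]);
translate([199, 193, 229]) cube([25, 827, 166]);
translate([2152, 193, 229]) cube([25, 827, 166]);
translate([381, 133, 395]) cube([70, 947, 20]);
translate([573, 133, 395]) cube([70, 947, 20]);
translate([765, 133, 395]) cube([70, 947, 20]);
translate([957, 133, 395]) cube([70, 947, 20]);
translate([1149, 133, 395]) cube([70, 947, 20]);
translate([1341, 133, 395]) cube([70, 947, 20]);
translate([1533, 133, 395]) cube([70, 947, 20]);
translate([1725, 133, 395]) cube([70, 947, 20]);
translate([1917, 133, 395]) cube([70, 947, 20]);


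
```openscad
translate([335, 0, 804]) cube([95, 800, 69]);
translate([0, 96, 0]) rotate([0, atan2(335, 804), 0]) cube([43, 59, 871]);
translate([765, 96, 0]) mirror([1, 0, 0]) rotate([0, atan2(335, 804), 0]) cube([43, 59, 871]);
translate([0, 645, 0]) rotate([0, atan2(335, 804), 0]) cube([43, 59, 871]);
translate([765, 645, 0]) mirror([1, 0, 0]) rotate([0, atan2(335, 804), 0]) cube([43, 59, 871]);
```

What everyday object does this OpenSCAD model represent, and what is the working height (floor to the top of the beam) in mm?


A sawhorse. The overall height is 873 mm.

A beam across two mirrored pairs of raked legs — a sawhorse. The beam's underside is at z = 804 (matching the legs' vertical rise in atan2(335, 804)) and the beam is 69 mm tall, so its top is at 804 + 69 = 873 mm. The raked legs top out at the beam's underside, so that is the highest point.


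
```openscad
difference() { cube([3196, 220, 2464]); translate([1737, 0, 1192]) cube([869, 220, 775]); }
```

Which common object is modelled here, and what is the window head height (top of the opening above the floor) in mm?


A wall with a window opening. The window head height is 1967 mm.

A wall with a rectangular opening subtracted — a window. Sill at z = 1192, opening 775 mm tall, so the head is at 1192 + 775 = 1967 mm.


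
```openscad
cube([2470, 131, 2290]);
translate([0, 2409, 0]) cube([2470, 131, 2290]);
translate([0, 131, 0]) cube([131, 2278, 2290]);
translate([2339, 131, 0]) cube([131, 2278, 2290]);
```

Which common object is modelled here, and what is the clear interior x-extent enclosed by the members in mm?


A house (or room) frame. The interior width is 2208 mm.

Four 2290 mm walls enclosing a rectangle with no floor or roof — a room or house frame. Outside width is 2470 mm and wall thickness is 131 mm, so the interior width is 2470 − 2 × 131 = 2208 mm.


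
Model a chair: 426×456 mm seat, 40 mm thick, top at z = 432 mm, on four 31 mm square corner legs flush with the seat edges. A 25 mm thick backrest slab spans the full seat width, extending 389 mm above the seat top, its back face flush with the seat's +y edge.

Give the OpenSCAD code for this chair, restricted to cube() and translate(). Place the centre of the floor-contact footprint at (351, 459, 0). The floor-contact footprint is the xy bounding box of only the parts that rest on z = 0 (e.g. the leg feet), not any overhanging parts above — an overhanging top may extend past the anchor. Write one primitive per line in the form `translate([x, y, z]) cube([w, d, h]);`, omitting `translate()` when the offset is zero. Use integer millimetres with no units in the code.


translate([138, 231, 392]) cube([426, 456, 40]);
translate([138, 231, 0]) cube([31, 31, 392]);
translate([533, 231, 0]) cube([31, 31, 392]);
translate([138, 656, 0]) cube([31, 31, 392]);
translate([533, 656, 0]) cube([31, 31, 392]);
translate([138, 662, 432]) cube([426, 25, 389]);


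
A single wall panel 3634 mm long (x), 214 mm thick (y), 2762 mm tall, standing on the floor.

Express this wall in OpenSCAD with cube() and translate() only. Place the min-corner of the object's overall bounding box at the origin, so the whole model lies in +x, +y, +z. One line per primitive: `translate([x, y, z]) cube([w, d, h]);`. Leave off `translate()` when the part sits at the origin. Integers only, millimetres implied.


cube([3634, 214, 2762]);


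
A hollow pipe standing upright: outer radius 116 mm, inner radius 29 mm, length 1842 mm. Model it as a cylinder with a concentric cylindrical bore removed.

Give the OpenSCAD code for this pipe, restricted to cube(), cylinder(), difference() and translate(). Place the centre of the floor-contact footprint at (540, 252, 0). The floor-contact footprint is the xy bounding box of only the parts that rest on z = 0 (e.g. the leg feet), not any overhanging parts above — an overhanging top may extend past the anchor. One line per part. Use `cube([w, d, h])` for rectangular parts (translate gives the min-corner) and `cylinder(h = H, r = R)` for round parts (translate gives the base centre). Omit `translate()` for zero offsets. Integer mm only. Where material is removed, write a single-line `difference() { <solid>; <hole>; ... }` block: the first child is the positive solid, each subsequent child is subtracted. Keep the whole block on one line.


difference() { translate([540, 252, 0]) cylinder(h = 1842, r = 116); translate([540, 252, 0]) cylinder(h = 1842, r = 29); }


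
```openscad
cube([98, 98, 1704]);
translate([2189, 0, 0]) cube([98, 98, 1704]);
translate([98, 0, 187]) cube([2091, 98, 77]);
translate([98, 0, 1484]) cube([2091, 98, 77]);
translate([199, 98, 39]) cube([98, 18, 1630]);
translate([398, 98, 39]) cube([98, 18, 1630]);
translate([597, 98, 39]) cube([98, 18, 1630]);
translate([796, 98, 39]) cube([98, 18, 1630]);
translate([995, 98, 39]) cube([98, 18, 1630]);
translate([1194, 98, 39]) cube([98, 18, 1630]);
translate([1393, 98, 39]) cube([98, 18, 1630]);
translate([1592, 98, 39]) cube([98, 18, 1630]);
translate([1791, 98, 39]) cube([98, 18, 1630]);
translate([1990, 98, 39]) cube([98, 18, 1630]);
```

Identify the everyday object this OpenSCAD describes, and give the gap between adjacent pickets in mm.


A fence section. The picket gap is 101 mm.

Two posts, two rails, 10 pickets — a fence section. Span 2091 mm holds 10 pickets of 98 mm with 11 equal gaps: ⌊(2091 − 10·98) / 11⌋ = 101 mm.


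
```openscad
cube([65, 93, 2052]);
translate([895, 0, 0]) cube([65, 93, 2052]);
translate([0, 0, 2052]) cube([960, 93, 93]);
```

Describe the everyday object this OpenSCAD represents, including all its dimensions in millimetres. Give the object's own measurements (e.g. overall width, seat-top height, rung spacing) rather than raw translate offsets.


A door frame. The clear opening is 830 mm wide and 2052 mm high. Two 65 mm wide jambs, 93 mm deep, stand either side of the opening from the floor to the top of the opening. A 93 mm thick head sits across the top of both jambs, spanning the full outside width of the frame.


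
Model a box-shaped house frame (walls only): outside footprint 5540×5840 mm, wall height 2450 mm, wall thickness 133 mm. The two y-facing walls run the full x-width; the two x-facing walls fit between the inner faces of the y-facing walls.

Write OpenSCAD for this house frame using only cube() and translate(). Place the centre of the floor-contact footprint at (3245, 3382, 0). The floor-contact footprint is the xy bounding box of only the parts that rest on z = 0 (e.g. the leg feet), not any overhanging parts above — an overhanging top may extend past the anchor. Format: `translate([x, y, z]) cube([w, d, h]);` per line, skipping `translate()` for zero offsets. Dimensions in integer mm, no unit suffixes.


translate([475, 462, 0]) cube([5540, 133, 2450]);
translate([475, 6169, 0]) cube([5540, 133, 2450]);
translate([475, 595, 0]) cube([133, 5574, 2450]);
translate([5882, 595, 0]) cube([133, 5574, 2450]);


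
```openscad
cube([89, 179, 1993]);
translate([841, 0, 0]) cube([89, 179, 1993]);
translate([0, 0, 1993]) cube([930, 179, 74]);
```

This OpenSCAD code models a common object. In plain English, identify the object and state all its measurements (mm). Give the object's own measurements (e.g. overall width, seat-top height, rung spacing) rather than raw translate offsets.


A door frame. The clear opening is 752 mm wide and 1993 mm high. Two 89 mm wide jambs, 179 mm deep, stand either side of the opening from the floor to the top of the opening. A 74 mm thick head sits across the top of both jambs, spanning the full outside width of the frame.


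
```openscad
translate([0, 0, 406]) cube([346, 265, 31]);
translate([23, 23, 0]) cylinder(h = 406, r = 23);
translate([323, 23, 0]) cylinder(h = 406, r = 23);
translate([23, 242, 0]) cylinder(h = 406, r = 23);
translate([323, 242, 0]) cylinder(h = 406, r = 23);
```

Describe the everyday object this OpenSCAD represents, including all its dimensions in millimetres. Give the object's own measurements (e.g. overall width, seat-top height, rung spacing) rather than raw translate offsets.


A simple wooden stool: a rectangular seat 346 mm (x) by 265 mm (y), 31 mm thick, top face at z = 437 mm, on four round legs, each 46 mm in diameter. The legs rest on z = 0, each leg's axis is inset half a diameter from the nearest pair of seat edges (so the leg's bounding box is flush with the corner).


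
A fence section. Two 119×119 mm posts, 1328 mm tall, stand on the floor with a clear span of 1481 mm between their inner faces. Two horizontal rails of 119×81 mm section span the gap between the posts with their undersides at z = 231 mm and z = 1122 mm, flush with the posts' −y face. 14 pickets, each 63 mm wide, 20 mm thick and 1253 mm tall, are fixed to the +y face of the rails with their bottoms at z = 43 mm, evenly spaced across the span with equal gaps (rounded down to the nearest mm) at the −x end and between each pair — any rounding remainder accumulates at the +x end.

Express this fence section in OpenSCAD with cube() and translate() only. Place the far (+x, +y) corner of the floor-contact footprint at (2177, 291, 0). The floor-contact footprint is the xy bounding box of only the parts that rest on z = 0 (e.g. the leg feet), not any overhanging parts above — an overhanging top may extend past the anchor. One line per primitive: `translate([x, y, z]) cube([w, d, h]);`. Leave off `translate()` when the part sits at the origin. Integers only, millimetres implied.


translate([458, 172, 0]) cube([119, 119, 1328]);
translate([2058, 172, 0]) cube([119, 119, 1328]);
translate([577, 172, 231]) cube([1481, 119, 81]);
translate([577, 172, 1122]) cube([1481, 119, 81]);
translate([616, 291, 43]) cube([63, 20, 1253]);
translate([718, 291, 43]) cube([63, 20, 1253]);
translate([820, 291, 43]) cube([63, 20, 1253]);
translate([922, 291, 43]) cube([63, 20, 1253]);
translate([1024, 291, 43]) cube([63, 20, 1253]);
translate([1126, 291, 43]) cube([63, 20, 1253]);
translate([1228, 291, 43]) cube([63, 20, 1253]);
translate([1330, 291, 43]) cube([63, 20, 1253]);
translate([1432, 291, 43]) cube([63, 20, 1253]);
translate([1534, 291, 43]) cube([63, 20, 1253]);
translate([1636, 291, 43]) cube([63, 20, 1253]);
translate([1738, 291, 43]) cube([63, 20, 1253]);
translate([1840, 291, 43]) cube([63, 20, 1253]);
translate([1942, 291, 43]) cube([63, 20, 1253]);


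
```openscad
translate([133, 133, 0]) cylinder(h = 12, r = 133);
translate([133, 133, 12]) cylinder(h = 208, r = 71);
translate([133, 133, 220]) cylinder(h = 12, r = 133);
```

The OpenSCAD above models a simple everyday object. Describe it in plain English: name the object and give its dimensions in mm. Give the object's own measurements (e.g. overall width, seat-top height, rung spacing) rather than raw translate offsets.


A spool: two coaxial disc flanges of radius 133 mm and thickness 12 mm, joined by a core cylinder of radius 71 mm and height 208 mm. The lower flange rests on z = 0 and the three cylinders share a vertical axis.


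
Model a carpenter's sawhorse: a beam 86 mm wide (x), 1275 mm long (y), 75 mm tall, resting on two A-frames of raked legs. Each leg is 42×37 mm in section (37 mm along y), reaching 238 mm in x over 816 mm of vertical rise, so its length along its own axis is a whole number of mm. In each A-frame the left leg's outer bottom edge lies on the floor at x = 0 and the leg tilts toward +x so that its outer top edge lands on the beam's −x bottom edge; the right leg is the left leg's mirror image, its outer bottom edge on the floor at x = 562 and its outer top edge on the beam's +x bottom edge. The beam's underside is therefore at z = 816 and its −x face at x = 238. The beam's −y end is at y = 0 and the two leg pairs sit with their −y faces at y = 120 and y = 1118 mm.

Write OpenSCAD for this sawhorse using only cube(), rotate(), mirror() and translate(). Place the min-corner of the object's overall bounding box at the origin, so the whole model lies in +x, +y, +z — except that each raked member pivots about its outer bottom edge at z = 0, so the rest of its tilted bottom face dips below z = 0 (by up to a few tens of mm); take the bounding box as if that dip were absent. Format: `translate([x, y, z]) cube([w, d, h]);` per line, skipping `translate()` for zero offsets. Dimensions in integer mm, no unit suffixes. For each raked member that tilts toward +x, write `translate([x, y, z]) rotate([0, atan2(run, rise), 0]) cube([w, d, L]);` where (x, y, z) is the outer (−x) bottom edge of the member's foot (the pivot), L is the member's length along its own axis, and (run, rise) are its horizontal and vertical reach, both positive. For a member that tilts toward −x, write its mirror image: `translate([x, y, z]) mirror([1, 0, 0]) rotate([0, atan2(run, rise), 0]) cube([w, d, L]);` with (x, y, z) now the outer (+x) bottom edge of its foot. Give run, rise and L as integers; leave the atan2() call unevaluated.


// leg length = √(238² + 816²) = 850
// right-leg outer foot x = 2·238 + 86 = 562
// beam min-corner = (238, 0, 816)
translate([238, 0, 816]) cube([86, 1275, 75]);
translate([0, 120, 0]) rotate([0, atan2(238, 816), 0]) cube([42, 37, 850]);
translate([562, 120, 0]) mirror([1, 0, 0]) rotate([0, atan2(238, 816), 0]) cube([42, 37, 850]);
translate([0, 1118, 0]) rotate([0, atan2(238, 816), 0]) cube([42, 37, 850]);
translate([562, 1118, 0]) mirror([1, 0, 0]) rotate([0, atan2(238, 816), 0]) cube([42, 37, 850]);


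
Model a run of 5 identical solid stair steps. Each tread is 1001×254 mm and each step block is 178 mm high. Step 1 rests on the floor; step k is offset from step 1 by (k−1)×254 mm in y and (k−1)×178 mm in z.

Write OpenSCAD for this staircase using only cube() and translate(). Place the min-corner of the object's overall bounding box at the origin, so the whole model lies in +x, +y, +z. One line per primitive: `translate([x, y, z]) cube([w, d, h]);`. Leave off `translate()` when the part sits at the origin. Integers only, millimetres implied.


cube([1001, 254, 178]);
translate([0, 254, 178]) cube([1001, 254, 178]);
translate([0, 508, 356]) cube([1001, 254, 178]);
translate([0, 762, 534]) cube([1001, 254, 178]);
translate([0, 1016, 712]) cube([1001, 254, 178]);


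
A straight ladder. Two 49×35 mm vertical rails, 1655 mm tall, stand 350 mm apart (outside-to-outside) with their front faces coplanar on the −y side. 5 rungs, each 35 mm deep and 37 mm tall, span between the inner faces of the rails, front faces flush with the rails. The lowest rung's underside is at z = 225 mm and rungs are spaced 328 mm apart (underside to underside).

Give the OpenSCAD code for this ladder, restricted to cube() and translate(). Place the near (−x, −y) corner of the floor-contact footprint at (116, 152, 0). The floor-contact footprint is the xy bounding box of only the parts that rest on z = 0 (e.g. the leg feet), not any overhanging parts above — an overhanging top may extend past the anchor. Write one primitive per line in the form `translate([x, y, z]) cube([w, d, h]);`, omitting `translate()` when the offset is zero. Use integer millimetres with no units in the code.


translate([116, 152, 0]) cube([49, 35, 1655]);
translate([417, 152, 0]) cube([49, 35, 1655]);
translate([165, 152, 225]) cube([252, 35, 37]);
translate([165, 152, 553]) cube([252, 35, 37]);
translate([165, 152, 881]) cube([252, 35, 37]);
translate([165, 152, 1209]) cube([252, 35, 37]);
translate([165, 152, 1537]) cube([252, 35, 37]);


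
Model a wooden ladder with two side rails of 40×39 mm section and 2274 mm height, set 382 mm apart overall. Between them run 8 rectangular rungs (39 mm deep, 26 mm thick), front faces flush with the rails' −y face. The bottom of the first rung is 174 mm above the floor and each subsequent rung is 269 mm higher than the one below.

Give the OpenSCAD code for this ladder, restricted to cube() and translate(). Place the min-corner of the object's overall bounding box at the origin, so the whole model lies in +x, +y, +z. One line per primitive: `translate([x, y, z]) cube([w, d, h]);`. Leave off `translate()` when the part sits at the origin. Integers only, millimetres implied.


// rung span = 382 - 2*40 = 302
// rung[k] z = 174 + k*269
cube([40, 39, 2274]);
translate([342, 0, 0]) cube([40, 39, 2274]);
translate([40, 0, 174]) cube([302, 39, 26]);
translate([40, 0, 443]) cube([302, 39, 26]);
translate([40, 0, 712]) cube([302, 39, 26]);
translate([40, 0, 981]) cube([302, 39, 26]);
translate([40, 0, 1250]) cube([302, 39, 26]);
translate([40, 0, 1519]) cube([302, 39, 26]);
translate([40, 0, 1788]) cube([302, 39, 26]);
translate([40, 0, 2057]) cube([302, 39, 26]);


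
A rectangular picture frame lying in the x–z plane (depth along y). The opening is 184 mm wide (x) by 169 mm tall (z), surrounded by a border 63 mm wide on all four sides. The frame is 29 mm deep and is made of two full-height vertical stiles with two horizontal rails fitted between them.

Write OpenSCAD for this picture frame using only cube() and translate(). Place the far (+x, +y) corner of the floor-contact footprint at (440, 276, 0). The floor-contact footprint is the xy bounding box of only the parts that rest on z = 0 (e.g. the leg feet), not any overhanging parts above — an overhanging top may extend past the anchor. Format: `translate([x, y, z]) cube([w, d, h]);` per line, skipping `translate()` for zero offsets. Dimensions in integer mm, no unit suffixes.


translate([130, 247, 0]) cube([63, 29, 295]);
translate([377, 247, 0]) cube([63, 29, 295]);
translate([193, 247, 0]) cube([184, 29, 63]);
translate([193, 247, 232]) cube([184, 29, 63]);


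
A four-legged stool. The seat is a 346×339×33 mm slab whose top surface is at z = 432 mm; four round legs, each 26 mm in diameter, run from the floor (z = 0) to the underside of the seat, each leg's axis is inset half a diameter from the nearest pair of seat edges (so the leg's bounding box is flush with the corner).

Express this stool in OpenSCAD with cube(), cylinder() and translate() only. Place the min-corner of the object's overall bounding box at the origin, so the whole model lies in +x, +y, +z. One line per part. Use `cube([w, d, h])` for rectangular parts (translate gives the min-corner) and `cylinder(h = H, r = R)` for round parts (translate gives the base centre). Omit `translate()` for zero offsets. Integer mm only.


translate([0, 0, 399]) cube([346, 339, 33]);
translate([13, 13, 0]) cylinder(h = 399, r = 13);
translate([333, 13, 0]) cylinder(h = 399, r = 13);
translate([13, 326, 0]) cylinder(h = 399, r = 13);
translate([333, 326, 0]) cylinder(h = 399, r = 13);


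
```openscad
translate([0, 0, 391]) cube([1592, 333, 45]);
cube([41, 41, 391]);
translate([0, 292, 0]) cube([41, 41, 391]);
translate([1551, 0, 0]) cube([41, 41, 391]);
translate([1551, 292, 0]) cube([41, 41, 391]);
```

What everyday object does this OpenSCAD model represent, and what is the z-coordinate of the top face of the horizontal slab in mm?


A bench. The seat-top height is 436 mm.

A long slab on four corner posts — a bench. The slab sits at z = 391 with thickness 45, so the top is 391 + 45 = 436 mm.


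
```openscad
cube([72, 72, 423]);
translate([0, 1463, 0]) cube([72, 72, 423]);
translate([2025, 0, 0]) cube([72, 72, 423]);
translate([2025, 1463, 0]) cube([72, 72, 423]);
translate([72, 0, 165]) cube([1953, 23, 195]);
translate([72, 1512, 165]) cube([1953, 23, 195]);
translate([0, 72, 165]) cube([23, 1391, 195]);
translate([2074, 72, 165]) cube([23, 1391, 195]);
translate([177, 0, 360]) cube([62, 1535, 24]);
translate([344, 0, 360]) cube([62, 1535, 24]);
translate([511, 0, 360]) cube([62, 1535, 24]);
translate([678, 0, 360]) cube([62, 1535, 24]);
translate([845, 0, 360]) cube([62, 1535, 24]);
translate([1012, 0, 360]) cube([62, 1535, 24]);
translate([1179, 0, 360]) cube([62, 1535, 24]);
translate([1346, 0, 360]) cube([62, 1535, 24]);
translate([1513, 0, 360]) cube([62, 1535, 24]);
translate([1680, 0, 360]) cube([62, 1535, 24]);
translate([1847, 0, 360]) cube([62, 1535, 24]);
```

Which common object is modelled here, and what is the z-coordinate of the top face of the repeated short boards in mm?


A bed frame. The slat-top height is 384 mm.

Four posts, four rails, and a row of slats — a bed frame. Slats sit on the rails at z = 165 + 195 = 360; with slat thickness 24, the top is 384 mm.


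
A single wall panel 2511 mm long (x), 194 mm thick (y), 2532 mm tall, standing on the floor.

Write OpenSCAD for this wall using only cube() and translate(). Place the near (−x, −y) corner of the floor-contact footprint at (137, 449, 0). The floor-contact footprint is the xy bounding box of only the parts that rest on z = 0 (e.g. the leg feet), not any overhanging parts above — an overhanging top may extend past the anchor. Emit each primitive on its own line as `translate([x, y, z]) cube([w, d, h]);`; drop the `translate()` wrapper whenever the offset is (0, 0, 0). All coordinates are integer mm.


translate([137, 449, 0]) cube([2511, 194, 2532]);


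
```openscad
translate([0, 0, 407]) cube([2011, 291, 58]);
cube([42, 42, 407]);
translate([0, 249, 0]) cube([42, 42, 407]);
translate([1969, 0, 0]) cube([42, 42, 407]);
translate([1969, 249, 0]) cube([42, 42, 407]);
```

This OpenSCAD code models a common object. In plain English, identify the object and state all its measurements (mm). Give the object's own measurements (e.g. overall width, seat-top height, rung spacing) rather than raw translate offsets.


A long wooden bench with a 2011 mm (x) × 291 mm (y) seat, 58 mm thick, its top surface 465 mm above the floor. Four 42 mm square legs at the seat corners, flush with the edges, run from z = 0 to the seat underside.


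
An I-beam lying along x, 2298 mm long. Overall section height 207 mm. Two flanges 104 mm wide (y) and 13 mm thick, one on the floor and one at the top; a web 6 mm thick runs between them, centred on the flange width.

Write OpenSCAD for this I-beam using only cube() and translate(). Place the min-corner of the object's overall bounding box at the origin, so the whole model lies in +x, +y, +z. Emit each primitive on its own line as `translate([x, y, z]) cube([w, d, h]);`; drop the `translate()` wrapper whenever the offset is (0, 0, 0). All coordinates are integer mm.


cube([2298, 104, 13]);
translate([0, 49, 13]) cube([2298, 6, 181]);
translate([0, 0, 194]) cube([2298, 104, 13]);


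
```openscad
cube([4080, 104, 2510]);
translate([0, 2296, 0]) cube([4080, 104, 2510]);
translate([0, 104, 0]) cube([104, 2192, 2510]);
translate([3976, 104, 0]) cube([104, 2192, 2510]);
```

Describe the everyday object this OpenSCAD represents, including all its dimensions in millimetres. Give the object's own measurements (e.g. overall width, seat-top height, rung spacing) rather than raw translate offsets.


The wall frame of a small rectangular building: four walls, each 2510 mm tall and 104 mm thick, enclosing a footprint 4080 mm (x) by 2400 mm (y) outside-to-outside, with no floor or roof. The front and back walls (the −y and +y sides) span the full width; the two side walls fit between them.


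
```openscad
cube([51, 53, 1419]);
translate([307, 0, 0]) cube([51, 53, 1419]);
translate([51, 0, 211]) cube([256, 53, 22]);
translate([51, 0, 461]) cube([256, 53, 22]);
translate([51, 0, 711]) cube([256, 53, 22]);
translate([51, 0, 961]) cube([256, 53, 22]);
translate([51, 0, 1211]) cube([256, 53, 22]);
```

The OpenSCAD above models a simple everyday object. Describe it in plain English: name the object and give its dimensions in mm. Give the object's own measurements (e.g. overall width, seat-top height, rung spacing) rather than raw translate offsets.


A straight ladder. Two 51×53 mm vertical rails, 1419 mm tall, stand 358 mm apart (outside-to-outside) with their front faces coplanar on the −y side. 5 rungs, each 53 mm deep and 22 mm tall, span between the inner faces of the rails, front faces flush with the rails. The lowest rung's underside is at z = 211 mm and rungs are spaced 250 mm apart (underside to underside).
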